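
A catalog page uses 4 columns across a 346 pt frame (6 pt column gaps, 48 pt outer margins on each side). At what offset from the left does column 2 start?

112 pt

Content = 346 − 2·48 = 250 pt.
250 − 3·6 = 232; ÷4 gives c = 58 pt.
Before column 2: the margin + 1 column + 1 column gap.
Offset = 48 + 1·(58 + 6) = 48 + 64 = 112 pt.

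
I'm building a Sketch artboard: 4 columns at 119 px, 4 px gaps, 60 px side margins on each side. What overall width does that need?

608 px

Artboard = 2·60 + 4·119 + 3·4 = 120 + 476 + 12 = 608 px.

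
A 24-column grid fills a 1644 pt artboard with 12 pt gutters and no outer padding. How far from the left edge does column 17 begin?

24c + 23·12 = 1644 → 24c = 1368 → c = 57 pt.
No margin, so column 17 starts at 16·(column + gutter) = 16·69 = 1104 pt.

1104 pt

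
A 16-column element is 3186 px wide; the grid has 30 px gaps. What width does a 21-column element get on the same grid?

16 columns + 15 gaps: 16c + 15·30 = 3186.
16c = 3186 − 450 = 2736, so c = 171 px.
Span of 21: 21·171 + 20·30 = 3591 + 600 = 4191 px.

4191 px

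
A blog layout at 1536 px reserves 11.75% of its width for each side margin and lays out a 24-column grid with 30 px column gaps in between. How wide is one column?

Margins: 11.75% × 1536 = 180.48 px each, so content = 1536 − 360.96 = 1175.04 px.
1175.04 − 23·30 = 485.04; ÷24 gives c = 20.21 px.

20.21 px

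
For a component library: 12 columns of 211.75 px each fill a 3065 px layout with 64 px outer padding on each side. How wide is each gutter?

36 px

Content width = 3065 − 2·64 = 2937 px.
12·211.75 + 11g = 2937 → 11g = 396 → g = 36 px.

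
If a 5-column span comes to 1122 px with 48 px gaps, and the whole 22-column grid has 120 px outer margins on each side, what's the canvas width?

5340 px

5c + 4·48 = 1122 → 5c = 930 → c = 186 px.
Total width: 2·120 + 22·186 + 21·48 = 5340 px.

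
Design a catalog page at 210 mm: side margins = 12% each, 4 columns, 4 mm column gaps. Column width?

Margins: 12% × 210 = 25.2 mm each, so content = 210 − 50.4 = 159.6 mm.
4 columns + 3 column gaps: 4c + 3·4 = 159.6.
4c = 159.6 − 12 = 147.6, so c = 36.9 mm.

36.9 mm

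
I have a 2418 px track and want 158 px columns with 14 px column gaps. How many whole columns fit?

Each extra column adds 158 + 14 = 172 px.
(2418 + 14) / 172 = 14.14, so 14 columns fit.

14 columns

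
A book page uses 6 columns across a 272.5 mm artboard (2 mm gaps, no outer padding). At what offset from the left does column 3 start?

6 columns + 5 gaps: 6c + 5·2 = 272.5.
6c = 272.5 − 10 = 262.5, so c = 43.75 mm.
Each column+gutter stride is 45.75 mm; with no margin, 2 of them is 91.5 mm.

91.5 mm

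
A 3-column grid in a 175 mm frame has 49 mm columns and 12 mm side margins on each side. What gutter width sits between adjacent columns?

Content width = 175 − 2·12 = 151 mm.
3 columns take 3·49 = 147 mm; remaining 4 splits into 2 gutters.
g = 4 / 2 = 2 mm.

2 mm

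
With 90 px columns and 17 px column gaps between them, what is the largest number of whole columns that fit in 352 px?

3 columns

3 columns: 3·90 + 2·17 = 304 px ≤ 352.
4 columns: 411 px > 352. So 3.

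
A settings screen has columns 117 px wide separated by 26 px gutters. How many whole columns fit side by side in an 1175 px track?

8 columns: 8·117 + 7·26 = 1118 px ≤ 1175.
9 columns: 1261 px > 1175. So 8.

8 columns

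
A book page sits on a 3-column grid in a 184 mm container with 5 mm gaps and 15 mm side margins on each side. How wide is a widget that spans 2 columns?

Inside the margins: 184 − 30 = 154 mm.
3c + 2·5 = 154 → 3c = 144 → c = 48 mm.
Span of 2: 2·48 + 1·5 = 96 + 5 = 101 mm.

101 mm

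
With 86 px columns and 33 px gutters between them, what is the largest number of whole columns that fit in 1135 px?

k columns need k·86 + (k−1)·33 = k·119 − 33.
k·119 − 33 ≤ 1135 → k ≤ 1168 / 119 ≈ 9.82, so k = 9.

9 columns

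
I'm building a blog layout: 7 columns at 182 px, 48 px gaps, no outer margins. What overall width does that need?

1562 px

Summing: 1274 + 288 = 1562 px.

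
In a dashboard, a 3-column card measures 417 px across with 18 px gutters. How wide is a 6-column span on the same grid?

852 px

417 − 2·18 = 381; ÷3 gives c = 127 px.
6-column span = 6·127 + 5·18 = 852 px.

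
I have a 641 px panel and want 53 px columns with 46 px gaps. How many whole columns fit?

6 columns

Each extra column adds 53 + 46 = 99 px.
(641 + 46) / 99 = 6.94, so 6 columns fit.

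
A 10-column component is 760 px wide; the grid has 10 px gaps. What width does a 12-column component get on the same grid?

10c + 9·10 = 760 → 10c = 670 → c = 67 px.
Span of 12: 12·67 + 11·10 = 804 + 110 = 914 px.

914 px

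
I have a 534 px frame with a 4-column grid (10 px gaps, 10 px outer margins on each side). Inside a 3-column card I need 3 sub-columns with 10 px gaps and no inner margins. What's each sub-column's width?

121 px

Subtract both margins: 534 − 2·10 = 514 px.
4c + 3·10 = 514 → 4c = 484 → c = 121 px.
3 columns plus 2 gaps: 363 + 20 = 383 px.
3d + 2·10 = 383 → 3d = 363 → d = 121 px.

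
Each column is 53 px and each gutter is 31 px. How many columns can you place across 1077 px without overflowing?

13 columns

13 columns: 13·53 + 12·31 = 1061 px ≤ 1077.
14 columns: 1145 px > 1077. So 13.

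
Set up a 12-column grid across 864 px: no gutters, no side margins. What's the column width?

72 px

12c = 864 → c = 72 px.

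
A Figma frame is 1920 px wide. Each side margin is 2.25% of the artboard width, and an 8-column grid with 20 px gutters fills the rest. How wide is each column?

Margins: 2.25% × 1920 = 43.2 px each, so content = 1920 − 86.4 = 1833.6 px.
8 columns + 7 gutters: 8c + 7·20 = 1833.6.
8c = 1833.6 − 140 = 1693.6, so c = 211.7 px.

211.7 px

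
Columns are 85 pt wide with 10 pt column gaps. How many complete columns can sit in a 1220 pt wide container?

12 columns

k columns need k·85 + (k−1)·10 = k·95 − 10.
k·95 − 10 ≤ 1220 → k ≤ 1230 / 95 ≈ 12.95, so k = 12.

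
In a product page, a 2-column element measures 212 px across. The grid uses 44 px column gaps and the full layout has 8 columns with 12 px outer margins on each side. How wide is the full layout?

Subtracting 1 column gap of 44 leaves 168 for 2 columns, so c = 84 px.
Total width: 2·12 + 8·84 + 7·44 = 1004 px.

1004 px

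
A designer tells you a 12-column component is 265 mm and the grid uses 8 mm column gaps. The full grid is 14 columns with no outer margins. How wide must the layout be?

12c + 11·8 = 265 → 12c = 177 → c = 14.75 mm.
Total width: 14·14.75 + 13·8 = 310.5 mm.

310.5 mm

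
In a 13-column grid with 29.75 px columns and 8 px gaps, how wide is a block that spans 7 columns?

256.25 px

7 columns plus 6 gaps: 208.25 + 48 = 256.25 px.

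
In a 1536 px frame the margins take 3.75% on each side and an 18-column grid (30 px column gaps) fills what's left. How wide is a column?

50.6 px

Each margin = 3.75% of 1536 = 57.6 px; content = 1536 − 2·57.6 = 1420.8 px.
18 columns + 17 column gaps: 18c + 17·30 = 1420.8.
18c = 1420.8 − 510 = 910.8, so c = 50.6 px.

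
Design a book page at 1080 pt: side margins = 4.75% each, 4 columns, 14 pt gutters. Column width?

Each margin = 4.75% of 1080 = 51.3 pt; content = 1080 − 2·51.3 = 977.4 pt.
977.4 − 3·14 = 935.4; ÷4 gives c = 233.85 pt.

233.85 pt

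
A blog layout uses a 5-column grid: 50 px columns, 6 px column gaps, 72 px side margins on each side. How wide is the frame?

418 px

Total width: 2·72 + 5·50 + 4·6 = 418 px.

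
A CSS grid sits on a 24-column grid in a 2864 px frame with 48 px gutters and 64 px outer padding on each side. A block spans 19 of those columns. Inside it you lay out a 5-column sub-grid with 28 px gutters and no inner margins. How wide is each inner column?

408.8 px

Subtract both margins: 2864 − 2·64 = 2736 px.
2736 − 23·48 = 1632; ÷24 gives c = 68 px.
19-column span = 19·68 + 18·48 = 2156 px.
5 columns + 4 gutters: 5d + 4·28 = 2156.
5d = 2156 − 112 = 2044, so d = 408.8 px.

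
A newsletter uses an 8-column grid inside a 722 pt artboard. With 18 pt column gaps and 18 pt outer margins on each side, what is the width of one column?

70 pt

Take off 36 pt of margins, leaving 686 pt.
8c + 7·18 = 686 → 8c = 560 → c = 70 pt.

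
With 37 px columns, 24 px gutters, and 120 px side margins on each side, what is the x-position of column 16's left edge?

1035 px

Each column+gutter stride is 61 px; 15 of them past the 120 px margin is 120 + 915 = 1035 px.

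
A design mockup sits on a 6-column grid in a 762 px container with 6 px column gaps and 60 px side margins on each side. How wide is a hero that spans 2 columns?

210 px

Inside the margins: 762 − 120 = 642 px.
Subtracting 5 column gaps of 6 leaves 612 for 6 columns, so c = 102 px.
Span of 2: 2·102 + 1·6 = 204 + 6 = 210 px.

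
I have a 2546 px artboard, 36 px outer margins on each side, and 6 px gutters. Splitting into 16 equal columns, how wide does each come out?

149 px

Take off 72 px of margins, leaving 2474 px.
Subtracting 15 gutters of 6 leaves 2384 for 16 columns, so c = 149 px.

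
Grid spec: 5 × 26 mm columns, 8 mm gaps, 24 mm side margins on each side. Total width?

210 mm

Total width: 2·24 + 5·26 + 4·8 = 210 mm.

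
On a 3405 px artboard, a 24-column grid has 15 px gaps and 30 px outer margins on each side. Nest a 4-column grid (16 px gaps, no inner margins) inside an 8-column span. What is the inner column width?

264.25 px

Subtract both margins: 3405 − 2·30 = 3345 px.
Subtracting 23 gaps of 15 leaves 3000 for 24 columns, so c = 125 px.
Span of 8: 8·125 + 7·15 = 1000 + 105 = 1105 px.
1105 − 3·16 = 1057; ÷4 gives d = 264.25 px.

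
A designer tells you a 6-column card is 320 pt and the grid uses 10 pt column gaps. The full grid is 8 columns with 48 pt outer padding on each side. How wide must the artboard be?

526 pt

6 columns + 5 column gaps: 6c + 5·10 = 320.
6c = 320 − 50 = 270, so c = 45 pt.
Adding margins, columns and gutters: 96 + 360 + 70 = 526 pt.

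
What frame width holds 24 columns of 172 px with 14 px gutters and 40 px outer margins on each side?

4530 px

Total width: 2·40 + 24·172 + 23·14 = 4530 px.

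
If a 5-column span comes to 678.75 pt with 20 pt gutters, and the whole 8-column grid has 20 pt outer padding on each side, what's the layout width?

5c + 4·20 = 678.75 → 5c = 598.75 → c = 119.75 pt.
Adding margins, columns and gutters: 40 + 958 + 140 = 1138 pt.

1138 pt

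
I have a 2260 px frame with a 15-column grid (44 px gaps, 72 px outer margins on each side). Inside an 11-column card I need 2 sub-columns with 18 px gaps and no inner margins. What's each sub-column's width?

761 px

Outer content = 2260 − 2·72 = 2116 px.
2116 − 14·44 = 1500; ÷15 gives c = 100 px.
Span of 11: 11·100 + 10·44 = 1100 + 440 = 1540 px.
2 columns + 1 gap: 2d + 1·18 = 1540.
2d = 1540 − 18 = 1522, so d = 761 px.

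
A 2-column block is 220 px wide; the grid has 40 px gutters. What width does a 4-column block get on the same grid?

2 columns + 1 gutter: 2c + 1·40 = 220.
2c = 220 − 40 = 180, so c = 90 px.
Span of 4: 4·90 + 3·40 = 360 + 120 = 480 px.

480 px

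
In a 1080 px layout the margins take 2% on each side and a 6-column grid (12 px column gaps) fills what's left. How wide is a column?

Each margin = 2% of 1080 = 21.6 px; content = 1080 − 2·21.6 = 1036.8 px.
6 columns + 5 column gaps: 6c + 5·12 = 1036.8.
6c = 1036.8 − 60 = 976.8, so c = 162.8 px.

162.8 px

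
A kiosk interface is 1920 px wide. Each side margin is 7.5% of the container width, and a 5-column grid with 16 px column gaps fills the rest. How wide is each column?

313.6 px

1920 × (1 − 2·7.5%) = 1920 × 85% = 1632 px for the columns.
Subtracting 4 column gaps of 16 leaves 1568 for 5 columns, so c = 313.6 px.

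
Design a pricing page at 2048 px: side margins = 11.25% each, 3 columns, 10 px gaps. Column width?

Margins: 11.25% × 2048 = 230.4 px each, so content = 2048 − 460.8 = 1587.2 px.
3c + 2·10 = 1587.2 → 3c = 1567.2 → c = 522.4 px.

522.4 px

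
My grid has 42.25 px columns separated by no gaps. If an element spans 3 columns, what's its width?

126.75 px

3-column span = 3·42.25 = 126.75 px.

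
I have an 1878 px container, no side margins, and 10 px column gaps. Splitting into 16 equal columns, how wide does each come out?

108 px

16 columns + 15 column gaps: 16c + 15·10 = 1878.
16c = 1878 − 150 = 1728, so c = 108 px.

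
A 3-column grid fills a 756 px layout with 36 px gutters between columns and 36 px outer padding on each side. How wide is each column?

Subtract both margins: 756 − 2·36 = 684 px.
684 − 2·36 = 612; ÷3 gives c = 204 px.

204 px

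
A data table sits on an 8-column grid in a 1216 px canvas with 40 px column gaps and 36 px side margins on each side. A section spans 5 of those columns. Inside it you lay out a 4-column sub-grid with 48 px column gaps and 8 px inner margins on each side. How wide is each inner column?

135 px

Subtract both margins: 1216 − 2·36 = 1144 px.
1144 − 7·40 = 864; ÷8 gives c = 108 px.
Span of 5: 5·108 + 4·40 = 540 + 160 = 700 px.
Inner content = 700 − 2·8 = 684 px.
4d + 3·48 = 684 → 4d = 540 → d = 135 px.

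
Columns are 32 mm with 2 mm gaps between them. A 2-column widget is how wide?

66 mm

2-column span = 2·32 + 1·2 = 66 mm.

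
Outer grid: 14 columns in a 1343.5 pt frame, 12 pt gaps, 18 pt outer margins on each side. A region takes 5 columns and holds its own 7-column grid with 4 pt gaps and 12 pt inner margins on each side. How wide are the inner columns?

Inside the margins: 1343.5 − 36 = 1307.5 pt.
1307.5 − 13·12 = 1151.5; ÷14 gives c = 82.25 pt.
Span of 5: 5·82.25 + 4·12 = 411.25 + 48 = 459.25 pt.
Inner content = 459.25 − 2·12 = 435.25 pt.
7d + 6·4 = 435.25 → 7d = 411.25 → d = 58.75 pt.

58.75 pt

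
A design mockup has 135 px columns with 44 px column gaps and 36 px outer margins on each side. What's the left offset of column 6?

Each column+gutter stride is 179 px; 5 of them past the 36 px margin is 36 + 895 = 931 px.

931 px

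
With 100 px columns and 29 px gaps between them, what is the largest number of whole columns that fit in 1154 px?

9 columns

k columns need k·100 + (k−1)·29 = k·129 − 29.
k·129 − 29 ≤ 1154 → k ≤ 1183 / 129 ≈ 9.17, so k = 9.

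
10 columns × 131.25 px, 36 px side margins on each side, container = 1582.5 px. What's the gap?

Inside the margins: 1582.5 − 72 = 1510.5 px.
10 columns take 10·131.25 = 1312.5 px; remaining 198 splits into 9 gaps.
g = 198 / 9 = 22 px.

22 px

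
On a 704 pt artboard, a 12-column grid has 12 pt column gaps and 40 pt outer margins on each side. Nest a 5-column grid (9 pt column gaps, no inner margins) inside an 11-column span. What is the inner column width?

107 pt

Subtract both margins: 704 − 2·40 = 624 pt.
624 − 11·12 = 492; ÷12 gives c = 41 pt.
11-column span = 11·41 + 10·12 = 571 pt.
Subtracting 4 column gaps of 9 leaves 535 for 5 columns, so d = 107 pt.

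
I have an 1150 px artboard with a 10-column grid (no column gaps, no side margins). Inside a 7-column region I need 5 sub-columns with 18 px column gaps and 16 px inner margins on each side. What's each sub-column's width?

140.2 px

1150 / 10 = 115 px per column.
7-column span = 7·115 = 805 px.
Inner content = 805 − 2·16 = 773 px.
5 columns + 4 column gaps: 5d + 4·18 = 773.
5d = 773 − 72 = 701, so d = 140.2 px.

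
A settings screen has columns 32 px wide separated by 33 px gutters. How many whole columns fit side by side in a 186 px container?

3 columns

3 columns: 3·32 + 2·33 = 162 px ≤ 186.
4 columns: 227 px > 186. So 3.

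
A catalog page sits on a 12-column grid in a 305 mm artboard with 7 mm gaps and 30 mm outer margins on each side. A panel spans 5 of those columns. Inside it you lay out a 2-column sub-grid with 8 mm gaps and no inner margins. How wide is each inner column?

Inside the margins: 305 − 60 = 245 mm.
Subtracting 11 gaps of 7 leaves 168 for 12 columns, so c = 14 mm.
Span of 5: 5·14 + 4·7 = 70 + 28 = 98 mm.
Subtracting 1 gap of 8 leaves 90 for 2 columns, so d = 45 mm.

45 mm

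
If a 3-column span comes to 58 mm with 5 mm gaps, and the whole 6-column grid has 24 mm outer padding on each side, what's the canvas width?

169 mm

Subtracting 2 gaps of 5 leaves 48 for 3 columns, so c = 16 mm.
Adding margins, columns and gutters: 48 + 96 + 25 = 169 mm.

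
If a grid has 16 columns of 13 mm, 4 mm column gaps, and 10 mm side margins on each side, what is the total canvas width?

Total width: 2·10 + 16·13 + 15·4 = 288 mm.

288 mm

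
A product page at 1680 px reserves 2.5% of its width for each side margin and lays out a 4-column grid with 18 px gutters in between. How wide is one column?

Each margin = 2.5% of 1680 = 42 px; content = 1680 − 2·42 = 1596 px.
4c + 3·18 = 1596 → 4c = 1542 → c = 385.5 px.

385.5 px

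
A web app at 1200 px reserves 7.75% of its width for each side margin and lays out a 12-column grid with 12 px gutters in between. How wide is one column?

Each margin = 7.75% of 1200 = 93 px; content = 1200 − 2·93 = 1014 px.
12c + 11·12 = 1014 → 12c = 882 → c = 73.5 px.

73.5 px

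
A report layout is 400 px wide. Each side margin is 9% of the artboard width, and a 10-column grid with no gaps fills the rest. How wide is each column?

32.8 px

400 × (1 − 2·9%) = 400 × 82% = 328 px for the columns.
With no gaps, each column is 328/10 = 32.8 px.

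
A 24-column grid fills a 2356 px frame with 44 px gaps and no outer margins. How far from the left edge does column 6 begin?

Subtracting 23 gaps of 44 leaves 1344 for 24 columns, so c = 56 px.
Before column 6: 5 columns + 5 gaps.
Offset = 5·(56 + 44) = 5·100 = 500 px.

500 px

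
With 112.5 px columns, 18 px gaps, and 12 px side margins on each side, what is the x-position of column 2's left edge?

142.5 px

Column 2 starts at margin + 1·(column + gutter) = 12 + 1·130.5 = 142.5 px.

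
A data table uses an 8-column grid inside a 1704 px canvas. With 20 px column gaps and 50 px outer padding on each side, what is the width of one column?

Inside the margins: 1704 − 100 = 1604 px.
8c + 7·20 = 1604 → 8c = 1464 → c = 183 px.

183 px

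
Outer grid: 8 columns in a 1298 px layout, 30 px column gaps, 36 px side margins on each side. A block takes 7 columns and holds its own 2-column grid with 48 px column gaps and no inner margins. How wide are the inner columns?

510.5 px

Outer content = 1298 − 2·36 = 1226 px.
8c + 7·30 = 1226 → 8c = 1016 → c = 127 px.
7-column span = 7·127 + 6·30 = 1069 px.
2d + 1·48 = 1069 → 2d = 1021 → d = 510.5 px.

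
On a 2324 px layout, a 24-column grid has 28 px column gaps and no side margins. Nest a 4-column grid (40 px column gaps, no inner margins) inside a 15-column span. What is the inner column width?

330.5 px

24c + 23·28 = 2324 → 24c = 1680 → c = 70 px.
15 columns plus 14 column gaps: 1050 + 392 = 1442 px.
4 columns + 3 column gaps: 4d + 3·40 = 1442.
4d = 1442 − 120 = 1322, so d = 330.5 px.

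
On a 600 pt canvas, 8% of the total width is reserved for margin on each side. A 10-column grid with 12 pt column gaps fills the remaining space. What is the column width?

39.6 pt

Margins: 8% × 600 = 48 pt each, so content = 600 − 96 = 504 pt.
10c + 9·12 = 504 → 10c = 396 → c = 39.6 pt.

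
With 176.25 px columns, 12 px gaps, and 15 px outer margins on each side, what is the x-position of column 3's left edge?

391.5 px

Column 3 starts at margin + 2·(column + gutter) = 15 + 2·188.25 = 391.5 px.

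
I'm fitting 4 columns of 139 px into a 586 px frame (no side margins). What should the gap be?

Columns use 556 px, leaving 30 px across 3 gaps = 10 px each.

10 px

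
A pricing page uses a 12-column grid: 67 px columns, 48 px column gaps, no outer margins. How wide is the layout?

Summing: 804 + 528 = 1332 px.

1332 px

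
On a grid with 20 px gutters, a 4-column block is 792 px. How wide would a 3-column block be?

589 px

4c + 3·20 = 792 → 4c = 732 → c = 183 px.
3 columns plus 2 gutters: 549 + 40 = 589 px.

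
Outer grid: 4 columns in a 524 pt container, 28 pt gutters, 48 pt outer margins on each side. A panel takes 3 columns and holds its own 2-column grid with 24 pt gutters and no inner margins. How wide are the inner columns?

Subtract both margins: 524 − 2·48 = 428 pt.
4c + 3·28 = 428 → 4c = 344 → c = 86 pt.
Span of 3: 3·86 + 2·28 = 258 + 56 = 314 pt.
Subtracting 1 gutter of 24 leaves 290 for 2 columns, so d = 145 pt.

145 pt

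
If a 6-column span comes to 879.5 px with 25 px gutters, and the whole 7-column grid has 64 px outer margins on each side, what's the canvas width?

6 columns + 5 gutters: 6c + 5·25 = 879.5.
6c = 879.5 − 125 = 754.5, so c = 125.75 px.
Canvas = 2·64 + 7·125.75 + 6·25 = 128 + 880.25 + 150 = 1158.25 px.

1158.25 px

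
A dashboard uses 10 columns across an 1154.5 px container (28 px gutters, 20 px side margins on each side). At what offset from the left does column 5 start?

477 px

Subtract both margins: 1154.5 − 2·20 = 1114.5 px.
Subtracting 9 gutters of 28 leaves 862.5 for 10 columns, so c = 86.25 px.
Before column 5: the margin + 4 columns + 4 gutters.
Offset = 20 + 4·(86.25 + 28) = 20 + 457 = 477 px.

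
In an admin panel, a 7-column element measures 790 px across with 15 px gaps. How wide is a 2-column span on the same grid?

790 − 6·15 = 700; ÷7 gives c = 100 px.
2-column span = 2·100 + 1·15 = 215 px.

215 px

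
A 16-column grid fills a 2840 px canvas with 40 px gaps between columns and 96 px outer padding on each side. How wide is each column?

Inside the margins: 2840 − 192 = 2648 px.
16 columns + 15 gaps: 16c + 15·40 = 2648.
16c = 2648 − 600 = 2048, so c = 128 px.

128 px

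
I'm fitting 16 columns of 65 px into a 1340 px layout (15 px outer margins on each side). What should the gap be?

18 px

Inside the margins: 1340 − 30 = 1310 px.
Columns use 1040 px, leaving 270 px across 15 gaps = 18 px each.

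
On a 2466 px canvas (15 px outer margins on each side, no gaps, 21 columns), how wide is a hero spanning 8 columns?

Inside the margins: 2466 − 30 = 2436 px.
21c = 2436 → c = 116 px.
8-column span = 8·116 = 928 px.

928 px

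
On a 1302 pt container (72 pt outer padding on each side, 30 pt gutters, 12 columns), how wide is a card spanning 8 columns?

762 pt

Take off 144 pt of margins, leaving 1158 pt.
1158 − 11·30 = 828; ÷12 gives c = 69 pt.
8-column span = 8·69 + 7·30 = 762 pt.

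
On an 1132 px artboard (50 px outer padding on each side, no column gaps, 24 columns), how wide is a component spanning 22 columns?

Content width = 1132 − 2·50 = 1032 px.
1032 / 24 = 43 px per column.
With no column gaps, 22 columns span 22·43 = 946 px.

946 px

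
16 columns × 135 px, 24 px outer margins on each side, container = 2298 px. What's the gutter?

Subtract both margins: 2298 − 2·24 = 2250 px.
16·135 + 15g = 2250 → 15g = 90 → g = 6 px.

6 px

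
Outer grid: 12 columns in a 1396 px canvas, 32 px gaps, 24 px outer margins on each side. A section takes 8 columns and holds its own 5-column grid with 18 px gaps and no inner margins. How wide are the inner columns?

163.2 px

Inside the margins: 1396 − 48 = 1348 px.
1348 − 11·32 = 996; ÷12 gives c = 83 px.
8-column span = 8·83 + 7·32 = 888 px.
Subtracting 4 gaps of 18 leaves 816 for 5 columns, so d = 163.2 px.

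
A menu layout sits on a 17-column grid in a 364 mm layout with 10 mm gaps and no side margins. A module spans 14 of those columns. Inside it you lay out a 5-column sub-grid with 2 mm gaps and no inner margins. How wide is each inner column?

17 columns + 16 gaps: 17c + 16·10 = 364.
17c = 364 − 160 = 204, so c = 12 mm.
Span of 14: 14·12 + 13·10 = 168 + 130 = 298 mm.
5 columns + 4 gaps: 5d + 4·2 = 298.
5d = 298 − 8 = 290, so d = 58 mm.

58 mm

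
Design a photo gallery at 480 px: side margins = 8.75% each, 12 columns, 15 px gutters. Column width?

19.25 px

Margins: 8.75% × 480 = 42 px each, so content = 480 − 84 = 396 px.
12 columns + 11 gutters: 12c + 11·15 = 396.
12c = 396 − 165 = 231, so c = 19.25 px.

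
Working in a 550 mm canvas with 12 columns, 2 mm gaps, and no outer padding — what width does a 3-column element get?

136 mm

12c + 11·2 = 550 → 12c = 528 → c = 44 mm.
3 columns plus 2 gaps: 132 + 4 = 136 mm.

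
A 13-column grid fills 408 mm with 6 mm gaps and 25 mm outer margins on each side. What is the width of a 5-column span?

Subtract both margins: 408 − 2·25 = 358 mm.
Subtracting 12 gaps of 6 leaves 286 for 13 columns, so c = 22 mm.
5-column span = 5·22 + 4·6 = 134 mm.

134 mm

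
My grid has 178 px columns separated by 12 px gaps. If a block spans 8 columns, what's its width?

1508 px

8 columns plus 7 gaps: 1424 + 84 = 1508 px.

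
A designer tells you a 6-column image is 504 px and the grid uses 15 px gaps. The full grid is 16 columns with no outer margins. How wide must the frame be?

1369 px

504 − 5·15 = 429; ÷6 gives c = 71.5 px.
Total width: 16·71.5 + 15·15 = 1369 px.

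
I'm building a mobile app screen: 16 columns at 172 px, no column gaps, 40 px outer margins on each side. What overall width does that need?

2832 px

Summing: 80 + 2752 = 2832 px.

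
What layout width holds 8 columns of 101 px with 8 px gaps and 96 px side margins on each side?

1056 px

Adding margins, columns and gutters: 192 + 808 + 56 = 1056 px.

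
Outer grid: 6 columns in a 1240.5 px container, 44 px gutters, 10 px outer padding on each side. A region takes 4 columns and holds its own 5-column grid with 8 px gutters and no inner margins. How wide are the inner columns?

153.4 px

Inside the margins: 1240.5 − 20 = 1220.5 px.
6 columns + 5 gutters: 6c + 5·44 = 1220.5.
6c = 1220.5 − 220 = 1000.5, so c = 166.75 px.
4 columns plus 3 gutters: 667 + 132 = 799 px.
5 columns + 4 gutters: 5d + 4·8 = 799.
5d = 799 − 32 = 767, so d = 153.4 px.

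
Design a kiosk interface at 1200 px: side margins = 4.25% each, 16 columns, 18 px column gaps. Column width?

1200 × (1 − 2·4.25%) = 1200 × 91.5% = 1098 px for the columns.
Subtracting 15 column gaps of 18 leaves 828 for 16 columns, so c = 51.75 px.

51.75 px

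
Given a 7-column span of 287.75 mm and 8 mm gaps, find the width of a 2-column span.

7 columns + 6 gaps: 7c + 6·8 = 287.75.
7c = 287.75 − 48 = 239.75, so c = 34.25 mm.
2-column span = 2·34.25 + 1·8 = 76.5 mm.

76.5 mm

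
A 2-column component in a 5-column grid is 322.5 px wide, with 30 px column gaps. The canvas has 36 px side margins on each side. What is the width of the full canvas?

923.25 px

2 columns + 1 column gap: 2c + 1·30 = 322.5.
2c = 322.5 − 30 = 292.5, so c = 146.25 px.
Total width: 2·36 + 5·146.25 + 4·30 = 923.25 px.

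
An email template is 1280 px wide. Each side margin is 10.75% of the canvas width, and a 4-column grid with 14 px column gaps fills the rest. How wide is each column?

1280 × (1 − 2·10.75%) = 1280 × 78.5% = 1004.8 px for the columns.
4c + 3·14 = 1004.8 → 4c = 962.8 → c = 240.7 px.

240.7 px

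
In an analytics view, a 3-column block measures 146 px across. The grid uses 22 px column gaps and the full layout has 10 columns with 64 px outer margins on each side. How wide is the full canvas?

3c + 2·22 = 146 → 3c = 102 → c = 34 px.
Adding margins, columns and gutters: 128 + 340 + 198 = 666 px.

666 px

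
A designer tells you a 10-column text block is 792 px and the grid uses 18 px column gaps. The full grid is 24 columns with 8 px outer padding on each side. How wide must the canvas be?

10 columns + 9 column gaps: 10c + 9·18 = 792.
10c = 792 − 162 = 630, so c = 63 px.
Canvas = 2·8 + 24·63 + 23·18 = 16 + 1512 + 414 = 1942 px.

1942 px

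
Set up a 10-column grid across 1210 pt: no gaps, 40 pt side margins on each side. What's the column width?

113 pt

Subtract both margins: 1210 − 2·40 = 1130 pt.
With no gaps, each column is 1130/10 = 113 pt.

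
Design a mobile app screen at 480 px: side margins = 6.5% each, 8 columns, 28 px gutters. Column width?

Each margin = 6.5% of 480 = 31.2 px; content = 480 − 2·31.2 = 417.6 px.
417.6 − 7·28 = 221.6; ÷8 gives c = 27.7 px.

27.7 px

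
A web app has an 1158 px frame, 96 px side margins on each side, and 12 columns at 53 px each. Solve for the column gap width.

Content width = 1158 − 2·96 = 966 px.
12 columns take 12·53 = 636 px; remaining 330 splits into 11 column gaps.
g = 330 / 11 = 30 px.

30 px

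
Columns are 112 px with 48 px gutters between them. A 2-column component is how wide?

2 columns plus 1 gutter: 224 + 48 = 272 px.

272 px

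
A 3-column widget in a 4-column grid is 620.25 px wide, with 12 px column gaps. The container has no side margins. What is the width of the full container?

831 px

3 columns + 2 column gaps: 3c + 2·12 = 620.25.
3c = 620.25 − 24 = 596.25, so c = 198.75 px.
Summing: 795 + 36 = 831 px.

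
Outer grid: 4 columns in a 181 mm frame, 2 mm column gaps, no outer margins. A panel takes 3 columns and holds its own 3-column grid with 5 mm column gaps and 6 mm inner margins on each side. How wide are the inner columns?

37.75 mm

4 columns + 3 column gaps: 4c + 3·2 = 181.
4c = 181 − 6 = 175, so c = 43.75 mm.
3 columns plus 2 column gaps: 131.25 + 4 = 135.25 mm.
Inner content = 135.25 − 2·6 = 123.25 mm.
123.25 − 2·5 = 113.25; ÷3 gives d = 37.75 mm.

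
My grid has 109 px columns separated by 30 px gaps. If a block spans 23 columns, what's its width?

Span of 23: 23·109 + 22·30 = 2507 + 660 = 3167 px.

3167 px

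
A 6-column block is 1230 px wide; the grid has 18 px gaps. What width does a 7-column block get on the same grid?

1438 px

6c + 5·18 = 1230 → 6c = 1140 → c = 190 px.
7-column span = 7·190 + 6·18 = 1438 px.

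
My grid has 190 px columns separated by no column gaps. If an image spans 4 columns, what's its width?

760 px

4-column span = 4·190 = 760 px.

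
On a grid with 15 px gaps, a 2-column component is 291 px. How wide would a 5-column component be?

750 px

Subtracting 1 gap of 15 leaves 276 for 2 columns, so c = 138 px.
Span of 5: 5·138 + 4·15 = 690 + 60 = 750 px.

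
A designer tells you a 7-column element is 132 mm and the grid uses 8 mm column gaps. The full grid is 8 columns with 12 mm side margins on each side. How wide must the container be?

176 mm

7 columns + 6 column gaps: 7c + 6·8 = 132.
7c = 132 − 48 = 84, so c = 12 mm.
Container = 2·12 + 8·12 + 7·8 = 24 + 96 + 56 = 176 mm.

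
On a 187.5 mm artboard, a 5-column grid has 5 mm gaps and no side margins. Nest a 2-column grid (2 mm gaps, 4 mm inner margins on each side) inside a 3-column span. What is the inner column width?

50.25 mm

5c + 4·5 = 187.5 → 5c = 167.5 → c = 33.5 mm.
3-column span = 3·33.5 + 2·5 = 110.5 mm.
Inner content = 110.5 − 2·4 = 102.5 mm.
2 columns + 1 gap: 2d + 1·2 = 102.5.
2d = 102.5 − 2 = 100.5, so d = 50.25 mm.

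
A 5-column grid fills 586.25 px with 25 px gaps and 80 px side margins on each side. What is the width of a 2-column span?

Inside the margins: 586.25 − 160 = 426.25 px.
5 columns + 4 gaps: 5c + 4·25 = 426.25.
5c = 426.25 − 100 = 326.25, so c = 65.25 px.
2-column span = 2·65.25 + 1·25 = 155.5 px.

155.5 px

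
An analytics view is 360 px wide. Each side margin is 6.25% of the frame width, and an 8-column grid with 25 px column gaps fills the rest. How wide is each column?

Margins: 6.25% × 360 = 22.5 px each, so content = 360 − 45 = 315 px.
315 − 7·25 = 140; ÷8 gives c = 17.5 px.

17.5 px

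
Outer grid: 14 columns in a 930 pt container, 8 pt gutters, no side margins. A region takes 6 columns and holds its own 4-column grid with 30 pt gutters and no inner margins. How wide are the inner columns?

14 columns + 13 gutters: 14c + 13·8 = 930.
14c = 930 − 104 = 826, so c = 59 pt.
6 columns plus 5 gutters: 354 + 40 = 394 pt.
Subtracting 3 gutters of 30 leaves 304 for 4 columns, so d = 76 pt.

76 pt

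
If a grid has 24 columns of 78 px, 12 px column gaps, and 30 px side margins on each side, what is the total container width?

Adding margins, columns and gutters: 60 + 1872 + 276 = 2208 px.

2208 px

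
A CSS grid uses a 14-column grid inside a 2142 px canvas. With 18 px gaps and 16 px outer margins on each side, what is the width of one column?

Take off 32 px of margins, leaving 2110 px.
2110 − 13·18 = 1876; ÷14 gives c = 134 px.

134 px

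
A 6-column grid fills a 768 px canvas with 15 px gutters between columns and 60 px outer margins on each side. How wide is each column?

Take off 120 px of margins, leaving 648 px.
6c + 5·15 = 648 → 6c = 573 → c = 95.5 px.

95.5 px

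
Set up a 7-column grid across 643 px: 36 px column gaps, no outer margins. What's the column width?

643 − 6·36 = 427; ÷7 gives c = 61 px.

61 px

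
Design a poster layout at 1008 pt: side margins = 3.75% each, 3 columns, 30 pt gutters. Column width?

Each margin = 3.75% of 1008 = 37.8 pt; content = 1008 − 2·37.8 = 932.4 pt.
3 columns + 2 gutters: 3c + 2·30 = 932.4.
3c = 932.4 − 60 = 872.4, so c = 290.8 pt.

290.8 pt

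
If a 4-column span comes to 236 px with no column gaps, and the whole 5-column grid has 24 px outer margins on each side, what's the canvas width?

343 px

236 / 4 = 59 px per column.
Canvas = 2·24 + 5·59 = 48 + 295 = 343 px.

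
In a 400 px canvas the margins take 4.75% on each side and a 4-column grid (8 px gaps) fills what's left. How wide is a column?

400 × (1 − 2·4.75%) = 400 × 90.5% = 362 px for the columns.
4c + 3·8 = 362 → 4c = 338 → c = 84.5 px.

84.5 px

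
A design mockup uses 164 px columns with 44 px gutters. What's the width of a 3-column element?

3-column span = 3·164 + 2·44 = 580 px.

580 px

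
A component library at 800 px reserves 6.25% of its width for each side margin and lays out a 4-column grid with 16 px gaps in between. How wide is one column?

163 px

Margins: 6.25% × 800 = 50 px each, so content = 800 − 100 = 700 px.
4 columns + 3 gaps: 4c + 3·16 = 700.
4c = 700 − 48 = 652, so c = 163 px.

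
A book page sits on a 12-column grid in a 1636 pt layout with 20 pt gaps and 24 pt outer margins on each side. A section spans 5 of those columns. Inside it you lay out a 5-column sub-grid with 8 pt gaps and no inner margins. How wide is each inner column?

123.6 pt

Outer content = 1636 − 2·24 = 1588 pt.
Subtracting 11 gaps of 20 leaves 1368 for 12 columns, so c = 114 pt.
Span of 5: 5·114 + 4·20 = 570 + 80 = 650 pt.
5d + 4·8 = 650 → 5d = 618 → d = 123.6 pt.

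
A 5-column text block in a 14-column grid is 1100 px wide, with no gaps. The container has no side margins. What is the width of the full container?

3080 px

With no gaps, each column is 1100/5 = 220 px.
Total width: 14·220 = 3080 px.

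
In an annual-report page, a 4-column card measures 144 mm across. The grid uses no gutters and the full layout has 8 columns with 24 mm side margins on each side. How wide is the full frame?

With no gutters, each column is 144/4 = 36 mm.
Summing: 48 + 288 = 336 mm.

336 mm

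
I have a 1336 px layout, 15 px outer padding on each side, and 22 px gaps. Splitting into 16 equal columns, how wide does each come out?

Inside the margins: 1336 − 30 = 1306 px.
16 columns + 15 gaps: 16c + 15·22 = 1306.
16c = 1306 − 330 = 976, so c = 61 px.

61 px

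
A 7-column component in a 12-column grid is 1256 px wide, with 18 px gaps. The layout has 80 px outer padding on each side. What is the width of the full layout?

Subtracting 6 gaps of 18 leaves 1148 for 7 columns, so c = 164 px.
Layout = 2·80 + 12·164 + 11·18 = 160 + 1968 + 198 = 2326 px.

2326 px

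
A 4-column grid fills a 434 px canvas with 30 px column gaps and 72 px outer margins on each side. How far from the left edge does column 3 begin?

232 px

Subtract both margins: 434 − 2·72 = 290 px.
4c + 3·30 = 290 → 4c = 200 → c = 50 px.
Before column 3: the margin + 2 columns + 2 column gaps.
Offset = 72 + 2·(50 + 30) = 72 + 160 = 232 px.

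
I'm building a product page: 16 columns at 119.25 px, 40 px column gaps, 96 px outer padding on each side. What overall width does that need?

Total width: 2·96 + 16·119.25 + 15·40 = 2700 px.

2700 px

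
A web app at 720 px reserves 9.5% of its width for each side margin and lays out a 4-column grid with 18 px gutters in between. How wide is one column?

132.3 px

720 × (1 − 2·9.5%) = 720 × 81% = 583.2 px for the columns.
4c + 3·18 = 583.2 → 4c = 529.2 → c = 132.3 px.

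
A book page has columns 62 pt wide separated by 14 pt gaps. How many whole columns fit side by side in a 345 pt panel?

Each extra column adds 62 + 14 = 76 pt.
(345 + 14) / 76 = 4.72, so 4 columns fit.

4 columns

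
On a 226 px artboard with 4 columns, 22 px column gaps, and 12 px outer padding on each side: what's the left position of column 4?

180 px

Take off 24 px of margins, leaving 202 px.
4 columns + 3 column gaps: 4c + 3·22 = 202.
4c = 202 − 66 = 136, so c = 34 px.
Each column+gutter stride is 56 px; 3 of them past the 12 px margin is 12 + 168 = 180 px.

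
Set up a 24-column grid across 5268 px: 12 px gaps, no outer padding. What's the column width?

208 px

5268 − 23·12 = 4992; ÷24 gives c = 208 px.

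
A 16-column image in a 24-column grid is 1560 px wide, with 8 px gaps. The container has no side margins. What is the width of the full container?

2344 px

Subtracting 15 gaps of 8 leaves 1440 for 16 columns, so c = 90 px.
Total width: 24·90 + 23·8 = 2344 px.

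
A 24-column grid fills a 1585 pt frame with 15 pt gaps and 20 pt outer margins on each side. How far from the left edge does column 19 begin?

1190 pt

Take off 40 pt of margins, leaving 1545 pt.
1545 − 23·15 = 1200; ÷24 gives c = 50 pt.
Column 19 starts at margin + 18·(column + gutter) = 20 + 18·65 = 1190 pt.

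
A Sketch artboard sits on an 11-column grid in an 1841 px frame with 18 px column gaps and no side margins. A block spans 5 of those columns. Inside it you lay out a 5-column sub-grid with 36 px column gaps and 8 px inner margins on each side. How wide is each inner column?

11 columns + 10 column gaps: 11c + 10·18 = 1841.
11c = 1841 − 180 = 1661, so c = 151 px.
5 columns plus 4 column gaps: 755 + 72 = 827 px.
Inner content = 827 − 2·8 = 811 px.
811 − 4·36 = 667; ÷5 gives d = 133.4 px.

133.4 px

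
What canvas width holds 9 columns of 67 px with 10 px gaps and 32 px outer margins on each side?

747 px

Total width: 2·32 + 9·67 + 8·10 = 747 px.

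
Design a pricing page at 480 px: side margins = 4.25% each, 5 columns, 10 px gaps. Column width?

79.84 px

480 × (1 − 2·4.25%) = 480 × 91.5% = 439.2 px for the columns.
5c + 4·10 = 439.2 → 5c = 399.2 → c = 79.84 px.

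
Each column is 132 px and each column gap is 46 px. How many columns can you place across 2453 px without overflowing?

14 columns

14 columns: 14·132 + 13·46 = 2446 px ≤ 2453.
15 columns: 2624 px > 2453. So 14.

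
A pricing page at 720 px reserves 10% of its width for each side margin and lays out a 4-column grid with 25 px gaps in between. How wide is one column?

Margins: 10% × 720 = 72 px each, so content = 720 − 144 = 576 px.
576 − 3·25 = 501; ÷4 gives c = 125.25 px.

125.25 px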